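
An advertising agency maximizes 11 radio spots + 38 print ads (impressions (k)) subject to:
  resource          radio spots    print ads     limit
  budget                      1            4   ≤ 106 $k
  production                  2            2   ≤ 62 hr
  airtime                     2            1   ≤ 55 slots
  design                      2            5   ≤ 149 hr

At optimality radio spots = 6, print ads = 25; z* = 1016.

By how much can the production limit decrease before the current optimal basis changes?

9

Binding constraints: budget, production. The basis is B = [[1,4],[2,2]] with det -6.
Per unit decrease in production, x* moves by d = (-0.6667, 0.1667).
The basis stays optimal until radio spots reaches 0; allowable decrease = 9 hr.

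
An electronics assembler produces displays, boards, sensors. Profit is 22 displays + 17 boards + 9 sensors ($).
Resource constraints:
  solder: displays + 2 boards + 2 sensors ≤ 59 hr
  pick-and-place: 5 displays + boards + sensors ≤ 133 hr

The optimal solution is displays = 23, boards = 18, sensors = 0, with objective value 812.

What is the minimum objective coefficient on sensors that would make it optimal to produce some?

Both solder and pick-and-place are binding at x*.
From A_Bᵀ y = c: 1·y_solder + 5·y_pick-and-place = 22; 2·y_solder + 1·y_pick-and-place = 17.
This yields shadow prices y_solder = 7, y_pick-and-place = 3.
sensors enters the basis when its profit ≥ yᵀa₃ = 7·2 + 3·1 = 17.

17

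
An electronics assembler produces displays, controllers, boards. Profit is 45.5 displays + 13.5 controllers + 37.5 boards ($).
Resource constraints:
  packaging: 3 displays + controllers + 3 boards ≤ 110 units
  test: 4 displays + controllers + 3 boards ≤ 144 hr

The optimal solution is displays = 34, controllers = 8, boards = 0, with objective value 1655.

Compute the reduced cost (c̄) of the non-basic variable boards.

-3

Check each constraint at x*: packaging 110/110 (tight); test 144/144 (tight).
From A_Bᵀ y = c: 3·y_packaging + 4·y_test = 45.5; 1·y_packaging + 1·y_test = 13.5.
This yields shadow prices y_packaging = 8.5, y_test = 5.
Reduced cost of boards: c₃ − yᵀa₃ = 37.5 − (8.5·3 + 5·3) = 37.5 − 40.5 = -3.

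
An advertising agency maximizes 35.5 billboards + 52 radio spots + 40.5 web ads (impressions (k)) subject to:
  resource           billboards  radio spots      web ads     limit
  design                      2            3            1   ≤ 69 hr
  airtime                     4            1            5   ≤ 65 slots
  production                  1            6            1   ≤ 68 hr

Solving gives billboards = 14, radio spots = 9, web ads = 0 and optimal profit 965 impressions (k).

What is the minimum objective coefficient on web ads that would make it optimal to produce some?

42.5

At the optimum: design uses 55 of 69 (slack = 14); airtime uses 65 of 65 (binding); production uses 68 of 68 (binding).
Since design is not tight, its dual is 0.
Dual feasibility on the basic columns requires 4·y_airtime + 1·y_production = 35.5, 1·y_airtime + 6·y_production = 52.
This yields shadow prices y_airtime = 7, y_production = 7.5.
web ads enters the basis when its profit ≥ yᵀa₃ = 7·5 + 7.5·1 = 42.5.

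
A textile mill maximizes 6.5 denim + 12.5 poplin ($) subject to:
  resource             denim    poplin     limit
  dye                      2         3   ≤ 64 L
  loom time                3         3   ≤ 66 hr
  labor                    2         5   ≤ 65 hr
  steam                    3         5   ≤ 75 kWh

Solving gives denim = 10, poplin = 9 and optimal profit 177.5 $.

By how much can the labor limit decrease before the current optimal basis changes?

7.5

Binding constraints: labor, steam. The basis is B = [[2,5],[3,5]] with det -5.
Per unit decrease in labor, x* moves by d = (1, -0.6).
The basis stays optimal until loom time becomes binding; allowable decrease = 7.5 hr.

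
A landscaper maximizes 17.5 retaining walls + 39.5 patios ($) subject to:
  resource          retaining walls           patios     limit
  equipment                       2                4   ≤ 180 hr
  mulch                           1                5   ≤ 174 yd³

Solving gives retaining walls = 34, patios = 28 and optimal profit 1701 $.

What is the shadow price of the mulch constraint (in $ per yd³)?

1.5

Both equipment and mulch are binding at x*.
From A_Bᵀ y = c: 2·y_equipment + 1·y_mulch = 17.5; 4·y_equipment + 5·y_mulch = 39.5.
→ y_equipment = 8 and y_mulch = 1.5.
Shadow price of mulch = 1.5.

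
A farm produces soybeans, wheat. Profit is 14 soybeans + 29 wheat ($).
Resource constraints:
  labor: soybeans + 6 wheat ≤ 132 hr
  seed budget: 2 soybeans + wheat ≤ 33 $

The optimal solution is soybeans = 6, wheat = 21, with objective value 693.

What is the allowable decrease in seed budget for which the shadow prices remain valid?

Binding constraints: labor, seed budget. The basis is B = [[1,6],[2,1]] with det -11.
Per unit decrease in seed budget, x* moves by d = (-0.5455, 0.0909).
The basis stays optimal until soybeans reaches 0; allowable decrease = 11 $.

11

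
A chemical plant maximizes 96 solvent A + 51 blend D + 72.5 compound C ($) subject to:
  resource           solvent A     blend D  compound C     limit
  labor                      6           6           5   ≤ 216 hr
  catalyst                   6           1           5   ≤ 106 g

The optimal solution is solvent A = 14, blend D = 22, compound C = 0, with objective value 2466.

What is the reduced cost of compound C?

At the optimum: labor uses 216 of 216 (binding); catalyst uses 106 of 106 (binding).
The binding rows give the dual system: 6·y_labor + 6·y_catalyst = 96 and 6·y_labor + 1·y_catalyst = 51.
Solving: y_labor = 7, y_catalyst = 9.
Reduced cost of compound C: c₃ − yᵀa₃ = 72.5 − (7·5 + 9·5) = 72.5 − 80 = -7.5.

-7.5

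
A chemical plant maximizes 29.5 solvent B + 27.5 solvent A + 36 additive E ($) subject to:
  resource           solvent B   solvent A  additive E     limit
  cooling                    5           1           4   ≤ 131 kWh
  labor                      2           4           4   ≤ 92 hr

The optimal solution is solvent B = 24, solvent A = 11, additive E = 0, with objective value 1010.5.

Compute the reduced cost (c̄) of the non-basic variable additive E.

-2

Both cooling and labor are binding at x*.
The binding rows give the dual system: 5·y_cooling + 2·y_labor = 29.5 and 1·y_cooling + 4·y_labor = 27.5.
Solving: y_cooling = 3.5, y_labor = 6.
Reduced cost of additive E: c₃ − yᵀa₃ = 36 − (3.5·4 + 6·4) = 36 − 38 = -2.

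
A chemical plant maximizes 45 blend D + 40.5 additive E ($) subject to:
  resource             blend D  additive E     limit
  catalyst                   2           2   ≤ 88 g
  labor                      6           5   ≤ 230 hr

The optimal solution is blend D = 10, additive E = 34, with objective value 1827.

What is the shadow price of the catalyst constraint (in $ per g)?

At the optimum: catalyst uses 88 of 88 (binding); labor uses 230 of 230 (binding).
From A_Bᵀ y = c: 2·y_catalyst + 6·y_labor = 45; 2·y_catalyst + 5·y_labor = 40.5.
→ y_catalyst = 9 and y_labor = 4.5.
Shadow price of catalyst = 9.

9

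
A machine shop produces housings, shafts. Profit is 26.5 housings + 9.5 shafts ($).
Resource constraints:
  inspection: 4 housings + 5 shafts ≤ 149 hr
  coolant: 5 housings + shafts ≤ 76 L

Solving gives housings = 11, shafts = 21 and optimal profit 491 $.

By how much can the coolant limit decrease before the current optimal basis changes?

Binding constraints: inspection, coolant. The basis is B = [[4,5],[5,1]] with det -21.
Per unit decrease in coolant, x* moves by d = (-0.2381, 0.1905).
The basis stays optimal until housings reaches 0; allowable decrease = 46.2 L.

46.2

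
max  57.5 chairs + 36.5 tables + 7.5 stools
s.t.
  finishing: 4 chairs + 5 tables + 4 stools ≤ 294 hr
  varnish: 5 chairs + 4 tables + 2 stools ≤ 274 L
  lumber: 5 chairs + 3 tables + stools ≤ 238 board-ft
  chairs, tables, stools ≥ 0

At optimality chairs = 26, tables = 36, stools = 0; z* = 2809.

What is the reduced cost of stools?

-6

Check each constraint at x*: finishing 284/294 (slack 10); varnish 274/274 (tight); lumber 238/238 (tight).
By complementary slackness, y = 0 for the non-binding constraint.
Dual feasibility on the basic columns requires 5·y_varnish + 5·y_lumber = 57.5, 4·y_varnish + 3·y_lumber = 36.5.
Solving: y_varnish = 2, y_lumber = 9.5.
Reduced cost of stools: c₃ − yᵀa₃ = 7.5 − (2·2 + 9.5·1) = 7.5 − 13.5 = -6.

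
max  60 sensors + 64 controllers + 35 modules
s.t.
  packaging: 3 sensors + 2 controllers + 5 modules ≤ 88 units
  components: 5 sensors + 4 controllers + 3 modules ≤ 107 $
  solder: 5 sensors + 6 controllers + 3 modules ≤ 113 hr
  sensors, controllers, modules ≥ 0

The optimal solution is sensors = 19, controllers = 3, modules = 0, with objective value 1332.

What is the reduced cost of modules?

Check each constraint at x*: packaging 63/88 (slack 25); components 107/107 (tight); solder 113/113 (tight).
By complementary slackness, y = 0 for the non-binding constraint.
From A_Bᵀ y = c: 5·y_components + 5·y_solder = 60; 4·y_components + 6·y_solder = 64.
This yields shadow prices y_components = 4, y_solder = 8.
Reduced cost of modules: c₃ − yᵀa₃ = 35 − (4·3 + 8·3) = 35 − 36 = -1.

-1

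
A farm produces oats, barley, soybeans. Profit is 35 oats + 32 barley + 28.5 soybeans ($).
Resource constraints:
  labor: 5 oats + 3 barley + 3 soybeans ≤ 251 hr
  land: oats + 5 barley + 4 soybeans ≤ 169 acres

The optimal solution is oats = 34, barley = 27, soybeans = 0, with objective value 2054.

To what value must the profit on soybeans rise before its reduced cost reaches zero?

29.5

Both labor and land are binding at x*.
From A_Bᵀ y = c: 5·y_labor + 1·y_land = 35; 3·y_labor + 5·y_land = 32.
→ y_labor = 6.5 and y_land = 2.5.
soybeans enters the basis when its profit ≥ yᵀa₃ = 6.5·3 + 2.5·4 = 29.5.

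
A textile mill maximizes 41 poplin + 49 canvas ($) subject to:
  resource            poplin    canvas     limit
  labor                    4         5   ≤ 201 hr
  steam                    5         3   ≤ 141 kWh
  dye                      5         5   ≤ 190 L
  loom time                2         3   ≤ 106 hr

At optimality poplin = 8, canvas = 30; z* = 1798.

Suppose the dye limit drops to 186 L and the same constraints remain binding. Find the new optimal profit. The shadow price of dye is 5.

1778

Δb = -4, so new z* = 1798 + (5)·(-4) = 1798 − 20 = 1778.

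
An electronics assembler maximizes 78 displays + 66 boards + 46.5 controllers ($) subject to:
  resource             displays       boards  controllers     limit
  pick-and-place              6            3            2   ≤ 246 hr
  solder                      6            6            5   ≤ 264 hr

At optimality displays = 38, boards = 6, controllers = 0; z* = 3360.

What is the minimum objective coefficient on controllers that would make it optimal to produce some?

Both pick-and-place and solder are binding at x*.
The binding rows give the dual system: 6·y_pick-and-place + 6·y_solder = 78 and 3·y_pick-and-place + 6·y_solder = 66.
Solving: y_pick-and-place = 4, y_solder = 9.
controllers enters the basis when its profit ≥ yᵀa₃ = 4·2 + 9·5 = 53.

53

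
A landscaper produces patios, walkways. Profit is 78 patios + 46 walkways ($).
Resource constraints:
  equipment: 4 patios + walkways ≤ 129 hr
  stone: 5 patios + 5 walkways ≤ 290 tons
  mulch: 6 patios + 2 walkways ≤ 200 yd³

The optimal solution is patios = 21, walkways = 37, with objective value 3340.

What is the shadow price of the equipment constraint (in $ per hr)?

0

Binding: stone and mulch. Non-binding: equipment (8 unused).
Slack constraints have shadow price 0 (complementary slackness).
The binding rows give the dual system: 5·y_stone + 6·y_mulch = 78 and 5·y_stone + 2·y_mulch = 46.
Solving: y_stone = 6, y_mulch = 8.
Shadow price of equipment = 0.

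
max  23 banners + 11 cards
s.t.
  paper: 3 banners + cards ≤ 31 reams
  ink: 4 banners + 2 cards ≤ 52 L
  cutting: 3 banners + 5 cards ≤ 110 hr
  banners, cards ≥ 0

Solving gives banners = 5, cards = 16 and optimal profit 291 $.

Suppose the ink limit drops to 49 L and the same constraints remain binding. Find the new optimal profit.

Binding: paper and ink. Non-binding: cutting (15 unused).
Slack constraints have shadow price 0 (complementary slackness).
The binding rows give the dual system: 3·y_paper + 4·y_ink = 23 and 1·y_paper + 2·y_ink = 11.
→ y_paper = 1 and y_ink = 5.
Δz = y_ink·Δb = 5 × (-3) = -15, so new z* = 291 − 15 = 276.

276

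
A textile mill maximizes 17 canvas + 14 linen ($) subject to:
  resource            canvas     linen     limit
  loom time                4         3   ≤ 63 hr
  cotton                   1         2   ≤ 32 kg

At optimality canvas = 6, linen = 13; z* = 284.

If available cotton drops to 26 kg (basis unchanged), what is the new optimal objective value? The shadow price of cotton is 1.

278

Δb = -6, so new z* = 284 + (1)·(-6) = 284 − 6 = 278.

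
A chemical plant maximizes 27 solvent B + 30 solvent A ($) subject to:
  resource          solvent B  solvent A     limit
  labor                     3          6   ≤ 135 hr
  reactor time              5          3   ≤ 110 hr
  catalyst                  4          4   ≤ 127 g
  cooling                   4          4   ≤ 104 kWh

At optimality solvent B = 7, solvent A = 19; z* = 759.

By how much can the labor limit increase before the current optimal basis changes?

21

Binding constraints: labor, cooling. The basis is B = [[3,6],[4,4]] with det -12.
Per unit increase in labor, x* moves by d = (-0.3333, 0.3333).
The basis stays optimal until solvent B reaches 0; allowable increase = 21 hr.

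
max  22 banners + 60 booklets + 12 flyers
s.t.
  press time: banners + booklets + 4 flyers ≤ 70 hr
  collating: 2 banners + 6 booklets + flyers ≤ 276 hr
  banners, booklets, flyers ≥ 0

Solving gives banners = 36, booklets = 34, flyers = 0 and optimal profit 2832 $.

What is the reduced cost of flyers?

Both press time and collating are binding at x*.
Dual feasibility on the basic columns requires 1·y_press time + 2·y_collating = 22, 1·y_press time + 6·y_collating = 60.
→ y_press time = 3 and y_collating = 9.5.
Reduced cost of flyers: c₃ − yᵀa₃ = 12 − (3·4 + 9.5·1) = 12 − 21.5 = -9.5.

-9.5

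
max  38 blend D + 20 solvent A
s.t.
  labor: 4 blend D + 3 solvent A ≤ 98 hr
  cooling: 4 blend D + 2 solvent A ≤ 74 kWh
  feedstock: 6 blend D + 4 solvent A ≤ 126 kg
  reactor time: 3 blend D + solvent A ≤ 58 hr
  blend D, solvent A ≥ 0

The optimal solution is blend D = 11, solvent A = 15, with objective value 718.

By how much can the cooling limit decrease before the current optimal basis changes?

11

Binding constraints: cooling, feedstock. The basis is B = [[4,2],[6,4]] with det 4.
Per unit decrease in cooling, x* moves by d = (-1, 1.5).
The basis stays optimal until blend D reaches 0; allowable decrease = 11 kWh.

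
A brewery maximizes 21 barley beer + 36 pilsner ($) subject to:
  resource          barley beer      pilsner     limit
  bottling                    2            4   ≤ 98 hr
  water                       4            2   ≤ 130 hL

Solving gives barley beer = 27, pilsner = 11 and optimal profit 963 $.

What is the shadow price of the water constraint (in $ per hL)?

1

Check each constraint at x*: bottling 98/98 (tight); water 130/130 (tight).
The binding rows give the dual system: 2·y_bottling + 4·y_water = 21 and 4·y_bottling + 2·y_water = 36.
Solving: y_bottling = 8.5, y_water = 1.
Shadow price of water = 1.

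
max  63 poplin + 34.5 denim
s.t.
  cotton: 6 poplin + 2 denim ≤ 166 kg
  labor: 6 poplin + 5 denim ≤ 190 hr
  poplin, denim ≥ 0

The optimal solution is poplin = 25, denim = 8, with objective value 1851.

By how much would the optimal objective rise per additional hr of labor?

At the optimum: cotton uses 166 of 166 (binding); labor uses 190 of 190 (binding).
Dual feasibility on the basic columns requires 6·y_cotton + 6·y_labor = 63, 2·y_cotton + 5·y_labor = 34.5.
→ y_cotton = 6 and y_labor = 4.5.
Shadow price of labor = 4.5.

4.5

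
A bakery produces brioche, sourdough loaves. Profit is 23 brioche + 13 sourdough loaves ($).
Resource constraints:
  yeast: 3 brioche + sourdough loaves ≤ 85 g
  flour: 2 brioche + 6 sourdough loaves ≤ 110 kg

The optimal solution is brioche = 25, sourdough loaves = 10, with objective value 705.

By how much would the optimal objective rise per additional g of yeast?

7

Check each constraint at x*: yeast 85/85 (tight); flour 110/110 (tight).
From A_Bᵀ y = c: 3·y_yeast + 2·y_flour = 23; 1·y_yeast + 6·y_flour = 13.
This yields shadow prices y_yeast = 7, y_flour = 1.
Shadow price of yeast = 7.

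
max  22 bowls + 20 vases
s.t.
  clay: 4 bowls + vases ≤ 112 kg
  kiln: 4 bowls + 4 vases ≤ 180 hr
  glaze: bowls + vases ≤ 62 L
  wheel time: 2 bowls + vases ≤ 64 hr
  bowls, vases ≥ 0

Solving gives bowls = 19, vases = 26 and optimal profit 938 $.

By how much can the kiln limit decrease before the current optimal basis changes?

Binding constraints: kiln, wheel time. The basis is B = [[4,4],[2,1]] with det -4.
Per unit decrease in kiln, x* moves by d = (0.25, -0.5).
The basis stays optimal until clay becomes binding; allowable decrease = 20 hr.

20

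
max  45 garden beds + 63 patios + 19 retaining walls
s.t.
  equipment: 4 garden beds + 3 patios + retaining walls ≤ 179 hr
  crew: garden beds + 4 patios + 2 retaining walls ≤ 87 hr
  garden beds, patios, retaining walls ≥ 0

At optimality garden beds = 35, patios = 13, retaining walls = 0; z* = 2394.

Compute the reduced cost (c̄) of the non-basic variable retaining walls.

-8

Both equipment and crew are binding at x*.
From A_Bᵀ y = c: 4·y_equipment + 1·y_crew = 45; 3·y_equipment + 4·y_crew = 63.
This yields shadow prices y_equipment = 9, y_crew = 9.
Reduced cost of retaining walls: c₃ − yᵀa₃ = 19 − (9·1 + 9·2) = 19 − 27 = -8.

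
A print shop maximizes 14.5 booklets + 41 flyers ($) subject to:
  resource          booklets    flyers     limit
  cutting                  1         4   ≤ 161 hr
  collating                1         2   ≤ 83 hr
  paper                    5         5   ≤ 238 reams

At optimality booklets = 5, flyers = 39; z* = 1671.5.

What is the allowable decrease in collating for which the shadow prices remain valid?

Binding constraints: cutting, collating. The basis is B = [[1,4],[1,2]] with det -2.
Per unit decrease in collating, x* moves by d = (-2, 0.5).
The basis stays optimal until booklets reaches 0; allowable decrease = 2.5 hr.

2.5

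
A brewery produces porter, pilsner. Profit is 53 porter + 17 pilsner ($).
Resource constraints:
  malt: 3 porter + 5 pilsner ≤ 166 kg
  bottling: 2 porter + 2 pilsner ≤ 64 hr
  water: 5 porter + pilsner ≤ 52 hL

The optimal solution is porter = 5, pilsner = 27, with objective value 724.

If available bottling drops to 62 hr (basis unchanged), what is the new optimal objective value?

At the optimum: malt uses 150 of 166 (slack = 16); bottling uses 64 of 64 (binding); water uses 52 of 52 (binding).
Since malt is not tight, its dual is 0.
The binding rows give the dual system: 2·y_bottling + 5·y_water = 53 and 2·y_bottling + 1·y_water = 17.
Solving: y_bottling = 4, y_water = 9.
Δz = y_bottling·Δb = 4 × (-2) = -8, so new z* = 724 − 8 = 716.

716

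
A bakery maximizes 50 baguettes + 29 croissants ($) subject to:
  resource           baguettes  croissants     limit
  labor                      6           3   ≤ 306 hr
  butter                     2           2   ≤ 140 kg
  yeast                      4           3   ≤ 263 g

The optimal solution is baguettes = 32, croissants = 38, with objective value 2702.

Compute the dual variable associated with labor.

Binding: labor and butter. Non-binding: yeast (21 unused).
Since yeast is not tight, its dual is 0.
From A_Bᵀ y = c: 6·y_labor + 2·y_butter = 50; 3·y_labor + 2·y_butter = 29.
This yields shadow prices y_labor = 7, y_butter = 4.
Shadow price of labor = 7.

7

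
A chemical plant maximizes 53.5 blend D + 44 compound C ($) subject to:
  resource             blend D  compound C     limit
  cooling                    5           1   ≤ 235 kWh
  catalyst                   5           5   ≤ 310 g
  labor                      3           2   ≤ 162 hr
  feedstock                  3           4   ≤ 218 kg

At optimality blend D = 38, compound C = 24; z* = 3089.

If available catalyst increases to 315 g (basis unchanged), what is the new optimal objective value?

Check each constraint at x*: cooling 214/235 (slack 21); catalyst 310/310 (tight); labor 162/162 (tight); feedstock 210/218 (slack 8).
Slack constraints have shadow price 0 (complementary slackness).
From A_Bᵀ y = c: 5·y_catalyst + 3·y_labor = 53.5; 5·y_catalyst + 2·y_labor = 44.
This yields shadow prices y_catalyst = 5, y_labor = 9.5.
Δz = y_catalyst·Δb = 5 × (5) = 25, so new z* = 3089 + 25 = 3114.

3114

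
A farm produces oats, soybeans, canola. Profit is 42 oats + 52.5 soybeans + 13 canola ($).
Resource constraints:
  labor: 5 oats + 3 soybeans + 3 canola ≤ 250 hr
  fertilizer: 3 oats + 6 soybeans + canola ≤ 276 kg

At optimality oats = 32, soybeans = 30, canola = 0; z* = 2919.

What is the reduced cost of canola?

-7

Both labor and fertilizer are binding at x*.
Dual feasibility on the basic columns requires 5·y_labor + 3·y_fertilizer = 42, 3·y_labor + 6·y_fertilizer = 52.5.
→ y_labor = 4.5 and y_fertilizer = 6.5.
Reduced cost of canola: c₃ − yᵀa₃ = 13 − (4.5·3 + 6.5·1) = 13 − 20 = -7.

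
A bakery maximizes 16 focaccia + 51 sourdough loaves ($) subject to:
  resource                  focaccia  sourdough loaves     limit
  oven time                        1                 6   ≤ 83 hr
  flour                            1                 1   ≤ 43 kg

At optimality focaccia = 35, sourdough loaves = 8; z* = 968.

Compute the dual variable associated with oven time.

7

Both oven time and flour are binding at x*.
The binding rows give the dual system: 1·y_oven time + 1·y_flour = 16 and 6·y_oven time + 1·y_flour = 51.
This yields shadow prices y_oven time = 7, y_flour = 9.
Shadow price of oven time = 7.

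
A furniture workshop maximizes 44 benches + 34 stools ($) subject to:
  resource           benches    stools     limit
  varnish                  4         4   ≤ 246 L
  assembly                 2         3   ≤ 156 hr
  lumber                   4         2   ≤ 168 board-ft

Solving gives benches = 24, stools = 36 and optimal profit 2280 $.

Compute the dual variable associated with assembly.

Check each constraint at x*: varnish 240/246 (slack 6); assembly 156/156 (tight); lumber 168/168 (tight).
By complementary slackness, y = 0 for the non-binding constraint.
Dual feasibility on the basic columns requires 2·y_assembly + 4·y_lumber = 44, 3·y_assembly + 2·y_lumber = 34.
This yields shadow prices y_assembly = 6, y_lumber = 8.
Shadow price of assembly = 6.

6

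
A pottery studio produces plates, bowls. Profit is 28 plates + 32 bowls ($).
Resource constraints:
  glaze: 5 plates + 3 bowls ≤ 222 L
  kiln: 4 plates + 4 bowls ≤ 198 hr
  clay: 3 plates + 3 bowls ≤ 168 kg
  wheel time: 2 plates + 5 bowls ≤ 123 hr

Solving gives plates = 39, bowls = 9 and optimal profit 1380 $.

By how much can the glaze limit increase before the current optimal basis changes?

9.5

Binding constraints: glaze, wheel time. The basis is B = [[5,3],[2,5]] with det 19.
Per unit increase in glaze, x* moves by d = (0.2632, -0.1053).
The basis stays optimal until kiln becomes binding; allowable increase = 9.5 L.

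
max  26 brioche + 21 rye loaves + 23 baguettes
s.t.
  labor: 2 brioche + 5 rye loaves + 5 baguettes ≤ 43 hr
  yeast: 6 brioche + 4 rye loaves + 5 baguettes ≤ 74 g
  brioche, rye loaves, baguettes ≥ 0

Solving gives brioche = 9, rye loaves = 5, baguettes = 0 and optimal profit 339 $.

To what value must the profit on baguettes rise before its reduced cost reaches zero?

25

Check each constraint at x*: labor 43/43 (tight); yeast 74/74 (tight).
Dual feasibility on the basic columns requires 2·y_labor + 6·y_yeast = 26, 5·y_labor + 4·y_yeast = 21.
This yields shadow prices y_labor = 1, y_yeast = 4.
baguettes enters the basis when its profit ≥ yᵀa₃ = 1·5 + 4·5 = 25.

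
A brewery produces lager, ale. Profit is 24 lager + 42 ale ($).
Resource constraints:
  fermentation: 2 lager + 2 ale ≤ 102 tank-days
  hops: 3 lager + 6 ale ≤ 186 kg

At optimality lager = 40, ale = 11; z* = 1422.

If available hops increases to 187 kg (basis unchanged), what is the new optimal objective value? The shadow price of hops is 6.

Δb = 1, so new z* = 1422 + (6)·(1) = 1422 + 6 = 1428.

1428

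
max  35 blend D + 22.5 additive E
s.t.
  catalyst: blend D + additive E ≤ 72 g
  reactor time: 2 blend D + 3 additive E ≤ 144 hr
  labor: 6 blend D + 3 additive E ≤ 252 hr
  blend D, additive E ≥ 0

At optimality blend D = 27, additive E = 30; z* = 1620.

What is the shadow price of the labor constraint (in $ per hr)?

5

Check each constraint at x*: catalyst 57/72 (slack 15); reactor time 144/144 (tight); labor 252/252 (tight).
Since catalyst is not tight, its dual is 0.
Dual feasibility on the basic columns requires 2·y_reactor time + 6·y_labor = 35, 3·y_reactor time + 3·y_labor = 22.5.
→ y_reactor time = 2.5 and y_labor = 5.
Shadow price of labor = 5.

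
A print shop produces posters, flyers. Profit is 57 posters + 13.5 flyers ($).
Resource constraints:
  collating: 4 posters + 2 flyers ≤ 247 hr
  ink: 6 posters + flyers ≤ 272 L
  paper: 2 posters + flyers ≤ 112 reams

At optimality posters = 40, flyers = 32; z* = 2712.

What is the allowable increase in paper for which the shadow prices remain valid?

Binding constraints: ink, paper. The basis is B = [[6,1],[2,1]] with det 4.
Per unit increase in paper, x* moves by d = (-0.25, 1.5).
The basis stays optimal until collating becomes binding; allowable increase = 11.5 reams.

11.5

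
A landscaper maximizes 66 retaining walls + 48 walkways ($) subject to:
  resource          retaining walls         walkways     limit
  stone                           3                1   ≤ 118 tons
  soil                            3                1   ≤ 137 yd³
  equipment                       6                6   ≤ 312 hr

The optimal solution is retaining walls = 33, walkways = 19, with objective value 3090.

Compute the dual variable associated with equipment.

Binding: stone and equipment. Non-binding: soil (19 unused).
Slack constraints have shadow price 0 (complementary slackness).
The binding rows give the dual system: 3·y_stone + 6·y_equipment = 66 and 1·y_stone + 6·y_equipment = 48.
This yields shadow prices y_stone = 9, y_equipment = 6.5.
Shadow price of equipment = 6.5.

6.5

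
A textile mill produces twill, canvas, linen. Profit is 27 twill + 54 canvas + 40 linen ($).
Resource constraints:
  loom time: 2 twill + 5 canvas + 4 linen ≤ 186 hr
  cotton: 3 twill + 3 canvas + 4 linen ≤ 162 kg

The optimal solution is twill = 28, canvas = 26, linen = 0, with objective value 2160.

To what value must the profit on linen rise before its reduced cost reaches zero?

48

Check each constraint at x*: loom time 186/186 (tight); cotton 162/162 (tight).
The binding rows give the dual system: 2·y_loom time + 3·y_cotton = 27 and 5·y_loom time + 3·y_cotton = 54.
This yields shadow prices y_loom time = 9, y_cotton = 3.
linen enters the basis when its profit ≥ yᵀa₃ = 9·4 + 3·4 = 48.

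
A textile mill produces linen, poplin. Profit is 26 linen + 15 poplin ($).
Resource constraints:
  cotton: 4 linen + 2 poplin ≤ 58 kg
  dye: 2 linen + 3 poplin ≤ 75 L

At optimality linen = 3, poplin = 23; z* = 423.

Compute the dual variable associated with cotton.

At the optimum: cotton uses 58 of 58 (binding); dye uses 75 of 75 (binding).
Dual feasibility on the basic columns requires 4·y_cotton + 2·y_dye = 26, 2·y_cotton + 3·y_dye = 15.
Solving: y_cotton = 6, y_dye = 1.
Shadow price of cotton = 6.

6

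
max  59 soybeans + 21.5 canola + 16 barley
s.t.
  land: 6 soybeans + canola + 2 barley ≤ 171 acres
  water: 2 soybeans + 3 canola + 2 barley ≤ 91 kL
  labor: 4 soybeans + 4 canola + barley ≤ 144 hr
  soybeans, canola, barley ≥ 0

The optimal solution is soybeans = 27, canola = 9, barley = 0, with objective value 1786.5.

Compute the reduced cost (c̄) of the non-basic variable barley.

At the optimum: land uses 171 of 171 (binding); water uses 81 of 91 (slack = 10); labor uses 144 of 144 (binding).
Since water is not tight, its dual is 0.
The binding rows give the dual system: 6·y_land + 4·y_labor = 59 and 1·y_land + 4·y_labor = 21.5.
→ y_land = 7.5 and y_labor = 3.5.
Reduced cost of barley: c₃ − yᵀa₃ = 16 − (7.5·2 + 3.5·1) = 16 − 18.5 = -2.5.

-2.5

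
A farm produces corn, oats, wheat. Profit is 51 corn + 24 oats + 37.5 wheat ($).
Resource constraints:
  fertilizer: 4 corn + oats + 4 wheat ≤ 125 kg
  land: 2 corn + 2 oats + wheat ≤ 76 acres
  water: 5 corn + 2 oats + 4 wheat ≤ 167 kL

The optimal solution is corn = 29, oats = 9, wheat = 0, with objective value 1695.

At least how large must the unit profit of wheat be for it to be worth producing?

Binding: fertilizer and land. Non-binding: water (4 unused).
Since water is not tight, its dual is 0.
Dual feasibility on the basic columns requires 4·y_fertilizer + 2·y_land = 51, 1·y_fertilizer + 2·y_land = 24.
→ y_fertilizer = 9 and y_land = 7.5.
wheat enters the basis when its profit ≥ yᵀa₃ = 9·4 + 7.5·1 = 43.5.

43.5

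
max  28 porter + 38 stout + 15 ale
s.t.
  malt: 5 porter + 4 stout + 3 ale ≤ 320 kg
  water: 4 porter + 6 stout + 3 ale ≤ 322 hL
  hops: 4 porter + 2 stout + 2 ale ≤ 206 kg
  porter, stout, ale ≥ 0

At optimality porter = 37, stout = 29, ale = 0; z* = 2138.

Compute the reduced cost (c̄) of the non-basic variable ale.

-5

Binding: water and hops. Non-binding: malt (19 unused).
Slack constraints have shadow price 0 (complementary slackness).
From A_Bᵀ y = c: 4·y_water + 4·y_hops = 28; 6·y_water + 2·y_hops = 38.
This yields shadow prices y_water = 6, y_hops = 1.
Reduced cost of ale: c₃ − yᵀa₃ = 15 − (6·3 + 1·2) = 15 − 20 = -5.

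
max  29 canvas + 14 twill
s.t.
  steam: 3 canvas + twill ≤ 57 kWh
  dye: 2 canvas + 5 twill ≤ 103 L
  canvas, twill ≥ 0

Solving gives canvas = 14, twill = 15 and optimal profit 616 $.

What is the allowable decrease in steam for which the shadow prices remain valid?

Binding constraints: steam, dye. The basis is B = [[3,1],[2,5]] with det 13.
Per unit decrease in steam, x* moves by d = (-0.3846, 0.1538).
The basis stays optimal until canvas reaches 0; allowable decrease = 36.4 kWh.

36.4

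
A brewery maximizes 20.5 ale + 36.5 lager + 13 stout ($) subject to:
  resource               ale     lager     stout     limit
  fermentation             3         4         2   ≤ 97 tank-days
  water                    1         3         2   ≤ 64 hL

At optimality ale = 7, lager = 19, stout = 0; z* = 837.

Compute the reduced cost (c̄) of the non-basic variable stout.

At the optimum: fermentation uses 97 of 97 (binding); water uses 64 of 64 (binding).
From A_Bᵀ y = c: 3·y_fermentation + 1·y_water = 20.5; 4·y_fermentation + 3·y_water = 36.5.
→ y_fermentation = 5 and y_water = 5.5.
Reduced cost of stout: c₃ − yᵀa₃ = 13 − (5·2 + 5.5·2) = 13 − 21 = -8.

-8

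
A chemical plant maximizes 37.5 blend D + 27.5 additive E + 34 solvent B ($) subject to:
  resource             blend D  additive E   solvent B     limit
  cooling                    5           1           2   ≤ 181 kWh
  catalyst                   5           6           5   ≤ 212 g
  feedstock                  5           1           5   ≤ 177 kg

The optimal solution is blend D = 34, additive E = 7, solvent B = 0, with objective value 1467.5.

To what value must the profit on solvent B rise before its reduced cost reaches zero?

37.5

Binding: catalyst and feedstock. Non-binding: cooling (4 unused).
By complementary slackness, y = 0 for the non-binding constraint.
The binding rows give the dual system: 5·y_catalyst + 5·y_feedstock = 37.5 and 6·y_catalyst + 1·y_feedstock = 27.5.
This yields shadow prices y_catalyst = 4, y_feedstock = 3.5.
solvent B enters the basis when its profit ≥ yᵀa₃ = 4·5 + 3.5·5 = 37.5.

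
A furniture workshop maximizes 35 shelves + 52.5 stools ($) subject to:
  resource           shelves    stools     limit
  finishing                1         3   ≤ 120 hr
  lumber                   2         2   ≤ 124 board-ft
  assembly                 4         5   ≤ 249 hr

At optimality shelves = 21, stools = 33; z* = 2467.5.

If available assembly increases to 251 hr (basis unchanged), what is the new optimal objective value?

2482.5

At the optimum: finishing uses 120 of 120 (binding); lumber uses 108 of 124 (slack = 16); assembly uses 249 of 249 (binding).
By complementary slackness, y = 0 for the non-binding constraint.
From A_Bᵀ y = c: 1·y_finishing + 4·y_assembly = 35; 3·y_finishing + 5·y_assembly = 52.5.
Solving: y_finishing = 5, y_assembly = 7.5.
Δz = y_assembly·Δb = 7.5 × (2) = 15, so new z* = 2467.5 + 15 = 2482.5.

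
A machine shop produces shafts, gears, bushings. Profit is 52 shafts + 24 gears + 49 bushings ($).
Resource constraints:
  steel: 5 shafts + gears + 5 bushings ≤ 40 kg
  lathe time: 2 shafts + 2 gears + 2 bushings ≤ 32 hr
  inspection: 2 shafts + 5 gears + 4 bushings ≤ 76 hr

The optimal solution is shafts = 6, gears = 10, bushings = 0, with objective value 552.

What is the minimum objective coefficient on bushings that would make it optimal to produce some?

Binding: steel and lathe time. Non-binding: inspection (14 unused).
By complementary slackness, y = 0 for the non-binding constraint.
Dual feasibility on the basic columns requires 5·y_steel + 2·y_lathe time = 52, 1·y_steel + 2·y_lathe time = 24.
This yields shadow prices y_steel = 7, y_lathe time = 8.5.
bushings enters the basis when its profit ≥ yᵀa₃ = 7·5 + 8.5·2 = 52.

52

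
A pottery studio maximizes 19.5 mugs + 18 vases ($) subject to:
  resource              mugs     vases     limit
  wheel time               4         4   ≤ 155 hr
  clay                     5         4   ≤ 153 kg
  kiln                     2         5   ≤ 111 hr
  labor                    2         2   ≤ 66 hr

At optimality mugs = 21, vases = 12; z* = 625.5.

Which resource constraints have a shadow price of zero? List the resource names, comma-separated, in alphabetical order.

kiln, wheel time

wheel time: 132/155 (slack 23)
clay: 153/153 (binding)
kiln: 102/111 (slack 9)
labor: 66/66 (binding)
By complementary slackness, a constraint with positive slack has shadow price 0 → kiln, wheel time.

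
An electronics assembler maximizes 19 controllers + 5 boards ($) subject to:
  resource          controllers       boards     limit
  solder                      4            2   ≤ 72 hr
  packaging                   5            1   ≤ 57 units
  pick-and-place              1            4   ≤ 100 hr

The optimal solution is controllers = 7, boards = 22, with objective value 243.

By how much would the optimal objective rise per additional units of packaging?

Binding: solder and packaging. Non-binding: pick-and-place (5 unused).
By complementary slackness, y = 0 for the non-binding constraint.
The binding rows give the dual system: 4·y_solder + 5·y_packaging = 19 and 2·y_solder + 1·y_packaging = 5.
→ y_solder = 1 and y_packaging = 3.
Shadow price of packaging = 3.

3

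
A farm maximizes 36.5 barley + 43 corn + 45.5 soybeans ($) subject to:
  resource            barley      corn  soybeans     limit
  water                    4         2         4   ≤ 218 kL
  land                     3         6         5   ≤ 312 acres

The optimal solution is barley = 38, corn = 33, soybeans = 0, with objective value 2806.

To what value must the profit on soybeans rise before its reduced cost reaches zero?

Check each constraint at x*: water 218/218 (tight); land 312/312 (tight).
The binding rows give the dual system: 4·y_water + 3·y_land = 36.5 and 2·y_water + 6·y_land = 43.
Solving: y_water = 5, y_land = 5.5.
soybeans enters the basis when its profit ≥ yᵀa₃ = 5·4 + 5.5·5 = 47.5.

47.5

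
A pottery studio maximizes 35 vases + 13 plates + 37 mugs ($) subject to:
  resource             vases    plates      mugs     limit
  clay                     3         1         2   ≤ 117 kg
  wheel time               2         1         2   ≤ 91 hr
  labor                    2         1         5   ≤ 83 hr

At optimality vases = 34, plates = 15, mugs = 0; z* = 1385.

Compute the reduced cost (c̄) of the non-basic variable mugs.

Binding: clay and labor. Non-binding: wheel time (8 unused).
By complementary slackness, y = 0 for the non-binding constraint.
Dual feasibility on the basic columns requires 3·y_clay + 2·y_labor = 35, 1·y_clay + 1·y_labor = 13.
→ y_clay = 9 and y_labor = 4.
Reduced cost of mugs: c₃ − yᵀa₃ = 37 − (9·2 + 4·5) = 37 − 38 = -1.

-1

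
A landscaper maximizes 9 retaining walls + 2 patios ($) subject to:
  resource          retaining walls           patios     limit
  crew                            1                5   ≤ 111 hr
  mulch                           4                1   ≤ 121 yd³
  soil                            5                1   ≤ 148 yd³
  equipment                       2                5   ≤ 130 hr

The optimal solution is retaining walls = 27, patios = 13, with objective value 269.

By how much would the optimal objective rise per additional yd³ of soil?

At the optimum: crew uses 92 of 111 (slack = 19); mulch uses 121 of 121 (binding); soil uses 148 of 148 (binding); equipment uses 119 of 130 (slack = 11).
Slack constraints have shadow price 0 (complementary slackness).
The binding rows give the dual system: 4·y_mulch + 5·y_soil = 9 and 1·y_mulch + 1·y_soil = 2.
Solving: y_mulch = 1, y_soil = 1.
Shadow price of soil = 1.

1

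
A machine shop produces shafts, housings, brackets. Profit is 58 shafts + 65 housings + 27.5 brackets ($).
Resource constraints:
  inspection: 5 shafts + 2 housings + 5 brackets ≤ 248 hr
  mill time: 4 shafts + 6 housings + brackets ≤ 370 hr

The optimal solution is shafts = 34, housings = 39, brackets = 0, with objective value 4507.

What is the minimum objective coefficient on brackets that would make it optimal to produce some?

29.5

Both inspection and mill time are binding at x*.
From A_Bᵀ y = c: 5·y_inspection + 4·y_mill time = 58; 2·y_inspection + 6·y_mill time = 65.
→ y_inspection = 4 and y_mill time = 9.5.
brackets enters the basis when its profit ≥ yᵀa₃ = 4·5 + 9.5·1 = 29.5.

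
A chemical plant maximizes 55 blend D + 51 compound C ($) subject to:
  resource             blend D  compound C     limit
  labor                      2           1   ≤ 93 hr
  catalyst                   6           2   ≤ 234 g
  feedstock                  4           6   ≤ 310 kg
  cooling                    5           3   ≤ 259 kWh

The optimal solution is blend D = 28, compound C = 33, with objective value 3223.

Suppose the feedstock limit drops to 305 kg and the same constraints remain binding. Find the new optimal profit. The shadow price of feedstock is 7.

Δb = -5, so new z* = 3223 + (7)·(-5) = 3223 − 35 = 3188.

3188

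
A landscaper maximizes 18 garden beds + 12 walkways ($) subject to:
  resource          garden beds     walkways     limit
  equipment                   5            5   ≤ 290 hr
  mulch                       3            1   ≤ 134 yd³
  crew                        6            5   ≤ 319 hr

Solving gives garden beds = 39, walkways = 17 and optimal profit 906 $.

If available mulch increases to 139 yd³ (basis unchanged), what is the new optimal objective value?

At the optimum: equipment uses 280 of 290 (slack = 10); mulch uses 134 of 134 (binding); crew uses 319 of 319 (binding).
Slack constraints have shadow price 0 (complementary slackness).
From A_Bᵀ y = c: 3·y_mulch + 6·y_crew = 18; 1·y_mulch + 5·y_crew = 12.
Solving: y_mulch = 2, y_crew = 2.
Δz = y_mulch·Δb = 2 × (5) = 10, so new z* = 906 + 10 = 916.

916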